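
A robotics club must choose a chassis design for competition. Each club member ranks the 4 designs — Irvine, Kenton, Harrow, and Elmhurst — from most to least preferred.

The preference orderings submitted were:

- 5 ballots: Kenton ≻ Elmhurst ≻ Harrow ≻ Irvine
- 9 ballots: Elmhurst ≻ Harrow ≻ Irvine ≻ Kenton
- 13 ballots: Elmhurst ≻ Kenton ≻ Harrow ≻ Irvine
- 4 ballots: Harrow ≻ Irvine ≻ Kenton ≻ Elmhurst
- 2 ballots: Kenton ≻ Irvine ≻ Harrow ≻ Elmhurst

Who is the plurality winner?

Elmhurst

First-place vote totals:
  Irvine: 0
  Kenton: 7
  Harrow: 4
  Elmhurst: 22
Elmhurst has the most first-place votes.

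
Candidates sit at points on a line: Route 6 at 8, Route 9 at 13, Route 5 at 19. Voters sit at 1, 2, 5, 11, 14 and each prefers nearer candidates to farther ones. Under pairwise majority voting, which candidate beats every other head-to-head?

Route 6

With single-peaked preferences on a line, the Condorcet winner is the candidate closest to the median voter.
The median voter (position 5) is closest to Route 6 at 8.
Check: Route 6 vs Route 9 — voters closer to Route 6: 3 of 5.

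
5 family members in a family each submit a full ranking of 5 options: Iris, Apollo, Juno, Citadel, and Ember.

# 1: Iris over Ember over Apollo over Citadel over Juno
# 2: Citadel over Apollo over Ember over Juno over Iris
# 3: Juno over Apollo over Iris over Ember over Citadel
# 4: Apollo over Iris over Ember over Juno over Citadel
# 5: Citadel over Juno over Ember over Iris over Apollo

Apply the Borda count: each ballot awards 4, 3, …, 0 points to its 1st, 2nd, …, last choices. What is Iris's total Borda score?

10

Borda scores:
  Iris: 4 + 0 + 2 + 3 + 1 = 10
  Apollo: 2 + 3 + 3 + 4 + 0 = 12
  Juno: 0 + 1 + 4 + 1 + 3 = 9
  Citadel: 1 + 4 + 0 + 0 + 4 = 9
  Ember: 3 + 2 + 1 + 2 + 2 = 10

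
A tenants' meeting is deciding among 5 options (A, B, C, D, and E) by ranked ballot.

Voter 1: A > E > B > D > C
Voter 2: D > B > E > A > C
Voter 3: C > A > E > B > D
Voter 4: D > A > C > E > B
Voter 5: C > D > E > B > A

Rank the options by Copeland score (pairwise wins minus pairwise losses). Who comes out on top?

D

Pairwise results:
  A vs B: A wins 3–2.
  A vs C: A wins 3–2.
  A vs D: D wins 3–2.
  A vs E: A wins 3–2.
  B vs C: C wins 3–2.
  B vs D: D wins 3–2.
  B vs E: E wins 4–1.
  C vs D: D wins 3–2.
  C vs E: C wins 3–2.
  D vs E: D wins 3–2.
Copeland scores (wins − losses):
  A: 3 − 1 = 2
  B: 0 − 4 = -4
  C: 2 − 2 = 0
  D: 4 − 0 = 4
  E: 1 − 3 = -2
D has the best Copeland score.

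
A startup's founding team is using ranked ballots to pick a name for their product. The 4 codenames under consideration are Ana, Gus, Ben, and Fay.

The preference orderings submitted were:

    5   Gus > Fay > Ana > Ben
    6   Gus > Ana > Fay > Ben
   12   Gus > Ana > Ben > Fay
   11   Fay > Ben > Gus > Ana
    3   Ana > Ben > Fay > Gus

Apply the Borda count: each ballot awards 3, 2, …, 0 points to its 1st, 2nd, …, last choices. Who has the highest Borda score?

Gus

Borda scores:
  Ana: 5·1 + 6·2 + 12·2 + 11·0 + 3·3 = 50
  Gus: 5·3 + 6·3 + 12·3 + 11·1 + 3·0 = 80
  Ben: 5·0 + 6·0 + 12·1 + 11·2 + 3·2 = 40
  Fay: 5·2 + 6·1 + 12·0 + 11·3 + 3·1 = 52
Gus has the highest total.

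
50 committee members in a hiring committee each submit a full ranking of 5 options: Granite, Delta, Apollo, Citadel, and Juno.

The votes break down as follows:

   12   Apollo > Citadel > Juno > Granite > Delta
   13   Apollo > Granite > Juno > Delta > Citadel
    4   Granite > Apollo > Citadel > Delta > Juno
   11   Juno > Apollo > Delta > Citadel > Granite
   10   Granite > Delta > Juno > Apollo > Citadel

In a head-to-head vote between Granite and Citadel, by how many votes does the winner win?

4

Ballots ranking Granite above Citadel: 13+4+10 = 27.
Ballots ranking Citadel above Granite: 12+11 = 23.
Granite wins 27–23, a margin of 4.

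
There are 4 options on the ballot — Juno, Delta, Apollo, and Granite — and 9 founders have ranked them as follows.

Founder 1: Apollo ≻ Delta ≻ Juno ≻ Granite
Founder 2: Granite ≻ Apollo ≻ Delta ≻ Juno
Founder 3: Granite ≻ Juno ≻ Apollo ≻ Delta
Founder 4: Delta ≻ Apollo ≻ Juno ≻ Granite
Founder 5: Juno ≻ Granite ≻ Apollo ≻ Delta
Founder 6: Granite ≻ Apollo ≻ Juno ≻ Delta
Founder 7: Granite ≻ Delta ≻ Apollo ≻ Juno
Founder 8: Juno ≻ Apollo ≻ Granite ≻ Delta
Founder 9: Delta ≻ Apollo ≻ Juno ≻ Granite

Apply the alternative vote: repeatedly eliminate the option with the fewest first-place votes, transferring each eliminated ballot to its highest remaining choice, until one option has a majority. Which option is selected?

Granite

Round 1: Granite 4, Juno 2, Delta 2, Apollo 1. Apollo has the fewest and is eliminated.
Round 2: Granite 4, Delta 3, Juno 2. Juno has the fewest and is eliminated.
Round 3: Granite 6, Delta 3. Granite has a majority.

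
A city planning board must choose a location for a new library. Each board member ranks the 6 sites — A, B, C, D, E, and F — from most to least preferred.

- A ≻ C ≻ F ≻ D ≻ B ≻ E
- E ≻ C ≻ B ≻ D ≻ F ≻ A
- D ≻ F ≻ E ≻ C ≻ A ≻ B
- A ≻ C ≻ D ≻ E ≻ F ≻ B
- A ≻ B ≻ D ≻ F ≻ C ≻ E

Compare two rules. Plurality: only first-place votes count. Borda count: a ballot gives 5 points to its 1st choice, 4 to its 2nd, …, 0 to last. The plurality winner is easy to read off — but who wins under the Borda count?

A

Plurality first-place counts: A 3, B 0, C 0, D 1, E 1, F 0 → A.
Borda totals: A 16, B 8, C 15, D 15, E 10, F 11 → A.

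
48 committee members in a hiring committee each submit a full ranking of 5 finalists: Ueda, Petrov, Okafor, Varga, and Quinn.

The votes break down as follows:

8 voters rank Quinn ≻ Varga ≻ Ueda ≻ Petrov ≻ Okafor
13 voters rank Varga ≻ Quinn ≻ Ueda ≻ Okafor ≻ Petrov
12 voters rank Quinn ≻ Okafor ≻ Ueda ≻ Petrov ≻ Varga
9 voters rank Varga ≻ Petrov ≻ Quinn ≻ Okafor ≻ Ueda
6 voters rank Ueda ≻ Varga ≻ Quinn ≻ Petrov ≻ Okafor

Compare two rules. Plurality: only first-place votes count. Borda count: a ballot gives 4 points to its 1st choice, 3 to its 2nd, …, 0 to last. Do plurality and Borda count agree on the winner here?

Plurality first-place counts: Ueda 6, Petrov 0, Okafor 0, Varga 22, Quinn 20 → Varga.
Borda totals: Ueda 90, Petrov 53, Okafor 58, Varga 130, Quinn 149 → Quinn.
The two rules disagree: plurality picks Varga, Borda picks Quinn.

No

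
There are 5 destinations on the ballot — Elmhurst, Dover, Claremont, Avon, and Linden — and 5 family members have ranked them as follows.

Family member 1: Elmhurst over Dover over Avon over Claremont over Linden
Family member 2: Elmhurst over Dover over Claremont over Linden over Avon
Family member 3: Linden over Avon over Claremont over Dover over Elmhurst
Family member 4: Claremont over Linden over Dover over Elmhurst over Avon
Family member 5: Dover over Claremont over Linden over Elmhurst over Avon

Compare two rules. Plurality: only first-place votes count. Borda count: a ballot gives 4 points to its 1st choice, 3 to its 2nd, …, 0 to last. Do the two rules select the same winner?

No

Plurality first-place counts: Elmhurst 2, Dover 1, Claremont 1, Avon 0, Linden 1 → Elmhurst.
Borda totals: Elmhurst 10, Dover 13, Claremont 12, Avon 5, Linden 10 → Dover.
The two rules disagree: plurality picks Elmhurst, Borda picks Dover.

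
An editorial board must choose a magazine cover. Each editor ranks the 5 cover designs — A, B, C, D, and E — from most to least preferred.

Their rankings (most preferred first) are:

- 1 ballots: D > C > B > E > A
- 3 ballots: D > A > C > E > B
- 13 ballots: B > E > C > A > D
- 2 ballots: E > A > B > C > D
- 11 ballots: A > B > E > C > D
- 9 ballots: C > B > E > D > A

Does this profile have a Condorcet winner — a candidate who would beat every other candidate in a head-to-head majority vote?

Head-to-head results (39 voters total):
A vs B: B wins 23–16.
A vs C: C wins 23–16.
A vs D: A wins 26–13.
A vs E: E wins 25–14.
B vs C: B wins 26–13.
B vs D: B wins 35–4.
B vs E: B wins 34–5.
C vs D: C wins 35–4.
C vs E: E wins 26–13.
D vs E: E wins 35–4.
B beats each rival — A (23–16), C (26–13), D (35–4), E (34–5) — so B is the Condorcet winner.

Yes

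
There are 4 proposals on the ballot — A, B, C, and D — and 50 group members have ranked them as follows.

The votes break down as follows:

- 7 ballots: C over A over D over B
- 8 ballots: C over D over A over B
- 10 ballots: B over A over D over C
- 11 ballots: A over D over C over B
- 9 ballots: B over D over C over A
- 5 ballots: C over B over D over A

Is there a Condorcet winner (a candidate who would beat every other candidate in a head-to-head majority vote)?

No

Head-to-head results (50 voters total):
A vs B: A wins 26–24.
A vs C: C wins 29–21.
A vs D: A wins 28–22.
B vs C: C wins 31–19.
B vs D: D wins 26–24.
C vs D: D wins 30–20.
No candidate beats all others: A beats D beats C beats A, a majority cycle.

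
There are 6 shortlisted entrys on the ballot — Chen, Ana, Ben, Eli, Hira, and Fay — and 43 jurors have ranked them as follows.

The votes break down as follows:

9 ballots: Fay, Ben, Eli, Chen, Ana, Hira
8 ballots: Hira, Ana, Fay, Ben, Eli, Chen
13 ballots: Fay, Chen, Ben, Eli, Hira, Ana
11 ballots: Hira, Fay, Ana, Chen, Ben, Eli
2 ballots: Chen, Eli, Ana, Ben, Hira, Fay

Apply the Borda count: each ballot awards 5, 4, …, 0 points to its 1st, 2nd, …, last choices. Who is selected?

Fay

Borda scores:
  Chen: 9·2 + 8·0 + 13·4 + 11·2 + 2·5 = 102
  Ana: 9·1 + 8·4 + 13·0 + 11·3 + 2·3 = 80
  Ben: 9·4 + 8·2 + 13·3 + 11·1 + 2·2 = 106
  Eli: 9·3 + 8·1 + 13·2 + 11·0 + 2·4 = 69
  Hira: 9·0 + 8·5 + 13·1 + 11·5 + 2·1 = 110
  Fay: 9·5 + 8·3 + 13·5 + 11·4 + 2·0 = 178
Fay has the highest total.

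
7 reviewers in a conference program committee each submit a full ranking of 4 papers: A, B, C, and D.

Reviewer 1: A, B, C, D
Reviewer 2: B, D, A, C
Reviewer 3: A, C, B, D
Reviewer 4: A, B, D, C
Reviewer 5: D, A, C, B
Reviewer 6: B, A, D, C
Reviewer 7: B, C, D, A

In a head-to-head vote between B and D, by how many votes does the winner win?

Ballots ranking B above D: 6.
Ballots ranking D above B: 1.
B wins 6–1, a margin of 5.

5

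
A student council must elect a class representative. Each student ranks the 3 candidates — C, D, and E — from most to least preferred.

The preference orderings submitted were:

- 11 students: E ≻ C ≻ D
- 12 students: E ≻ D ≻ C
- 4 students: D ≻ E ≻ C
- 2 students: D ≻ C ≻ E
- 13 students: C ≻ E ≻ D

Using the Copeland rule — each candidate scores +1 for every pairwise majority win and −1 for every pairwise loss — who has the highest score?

Pairwise results:
  C vs D: C wins 24–18.
  C vs E: E wins 27–15.
  D vs E: E wins 36–6.
Copeland scores (wins − losses):
  C: 1 − 1 = 0
  D: 0 − 2 = -2
  E: 2 − 0 = 2
E has the best Copeland score.

E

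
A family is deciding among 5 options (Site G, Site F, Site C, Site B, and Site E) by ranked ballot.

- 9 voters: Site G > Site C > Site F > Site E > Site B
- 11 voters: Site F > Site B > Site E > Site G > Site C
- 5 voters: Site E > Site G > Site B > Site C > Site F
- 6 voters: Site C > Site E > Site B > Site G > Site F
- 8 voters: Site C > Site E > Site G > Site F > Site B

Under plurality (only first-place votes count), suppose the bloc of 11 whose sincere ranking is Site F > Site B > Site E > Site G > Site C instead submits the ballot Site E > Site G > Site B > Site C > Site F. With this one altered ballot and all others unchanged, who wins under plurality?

First-place totals with the altered ballot: Site G 9, Site F 0, Site C 14, Site B 0, Site E 16.
The switch changes the winner from Site C to Site E.

Site E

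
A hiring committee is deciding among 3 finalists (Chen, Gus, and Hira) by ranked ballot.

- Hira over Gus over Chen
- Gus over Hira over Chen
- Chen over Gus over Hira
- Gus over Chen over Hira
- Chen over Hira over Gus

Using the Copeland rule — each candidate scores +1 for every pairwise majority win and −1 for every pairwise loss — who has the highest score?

Pairwise results:
  Chen vs Gus: Gus wins 3–2.
  Chen vs Hira: Chen wins 3–2.
  Gus vs Hira: Gus wins 3–2.
Copeland scores (wins − losses):
  Chen: 1 − 1 = 0
  Gus: 2 − 0 = 2
  Hira: 0 − 2 = -2
Gus has the best Copeland score.

Gus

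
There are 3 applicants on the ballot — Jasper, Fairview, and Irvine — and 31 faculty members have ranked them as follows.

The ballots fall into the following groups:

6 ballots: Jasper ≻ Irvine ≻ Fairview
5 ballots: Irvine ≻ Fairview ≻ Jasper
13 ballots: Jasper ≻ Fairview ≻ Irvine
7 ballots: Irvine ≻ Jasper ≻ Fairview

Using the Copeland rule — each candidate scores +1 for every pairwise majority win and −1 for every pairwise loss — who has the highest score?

Pairwise results:
  Jasper vs Fairview: Jasper wins 26–5.
  Jasper vs Irvine: Jasper wins 19–12.
  Fairview vs Irvine: Irvine wins 18–13.
Copeland scores (wins − losses):
  Jasper: 2 − 0 = 2
  Fairview: 0 − 2 = -2
  Irvine: 1 − 1 = 0
Jasper has the best Copeland score.

Jasper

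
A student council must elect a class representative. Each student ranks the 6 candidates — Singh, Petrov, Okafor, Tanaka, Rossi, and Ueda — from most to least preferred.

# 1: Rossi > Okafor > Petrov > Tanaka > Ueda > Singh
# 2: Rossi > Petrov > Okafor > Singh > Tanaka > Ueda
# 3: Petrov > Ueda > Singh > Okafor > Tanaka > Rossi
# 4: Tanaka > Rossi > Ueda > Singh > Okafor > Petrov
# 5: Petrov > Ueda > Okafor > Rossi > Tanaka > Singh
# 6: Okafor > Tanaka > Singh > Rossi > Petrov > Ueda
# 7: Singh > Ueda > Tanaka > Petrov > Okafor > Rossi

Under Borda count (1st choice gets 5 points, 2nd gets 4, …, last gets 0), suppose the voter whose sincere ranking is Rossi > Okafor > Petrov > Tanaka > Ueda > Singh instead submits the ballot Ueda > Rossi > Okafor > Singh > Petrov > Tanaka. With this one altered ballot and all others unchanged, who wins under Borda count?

Ueda

Borda totals with the altered ballot: Singh 17, Petrov 18, Okafor 18, Tanaka 15, Rossi 17, Ueda 20.
The switch changes the winner from Petrov to Ueda.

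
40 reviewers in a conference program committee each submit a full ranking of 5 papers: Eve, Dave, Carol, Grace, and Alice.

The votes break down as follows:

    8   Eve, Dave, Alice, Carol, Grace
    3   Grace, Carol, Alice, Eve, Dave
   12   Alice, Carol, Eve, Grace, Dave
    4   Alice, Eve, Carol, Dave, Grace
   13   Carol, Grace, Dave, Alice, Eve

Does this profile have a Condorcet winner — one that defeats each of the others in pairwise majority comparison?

Head-to-head results (40 voters total):
Eve vs Dave: Eve wins 27–13.
Eve vs Carol: Carol wins 28–12.
Eve vs Grace: Eve wins 24–16.
Eve vs Alice: Alice wins 32–8.
Dave vs Carol: Carol wins 32–8.
Dave vs Grace: Grace wins 28–12.
Dave vs Alice: Dave wins 21–19.
Carol vs Grace: Carol wins 37–3.
Carol vs Alice: Alice wins 24–16.
Grace vs Alice: Alice wins 24–16.
No candidate beats all others: Eve beats Dave beats Alice beats Eve, a majority cycle.

No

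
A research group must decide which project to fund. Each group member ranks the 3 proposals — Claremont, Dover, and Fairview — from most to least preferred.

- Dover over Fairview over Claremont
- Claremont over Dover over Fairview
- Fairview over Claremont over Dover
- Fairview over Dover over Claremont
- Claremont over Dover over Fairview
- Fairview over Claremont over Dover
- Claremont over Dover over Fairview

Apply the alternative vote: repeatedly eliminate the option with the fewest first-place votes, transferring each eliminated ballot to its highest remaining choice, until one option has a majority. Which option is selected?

Fairview

Round 1: Claremont 3, Fairview 3, Dover 1. Dover has the fewest and is eliminated.
Round 2: Fairview 4, Claremont 3. Fairview has a majority.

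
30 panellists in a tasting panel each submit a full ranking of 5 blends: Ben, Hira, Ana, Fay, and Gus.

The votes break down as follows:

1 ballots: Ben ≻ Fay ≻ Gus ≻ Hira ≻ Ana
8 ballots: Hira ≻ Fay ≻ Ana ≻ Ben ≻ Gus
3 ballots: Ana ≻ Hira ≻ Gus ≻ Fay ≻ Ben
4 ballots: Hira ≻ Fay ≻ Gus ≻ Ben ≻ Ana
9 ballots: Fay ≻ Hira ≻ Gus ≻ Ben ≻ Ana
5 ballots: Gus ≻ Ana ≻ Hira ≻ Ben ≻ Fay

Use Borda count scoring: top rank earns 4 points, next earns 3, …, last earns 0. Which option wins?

Borda scores:
  Ben: 4 + 8·1 + 3·0 + 4·1 + 9·1 + 5·1 = 30
  Hira: 1 + 8·4 + 3·3 + 4·4 + 9·3 + 5·2 = 95
  Ana: 0 + 8·2 + 3·4 + 4·0 + 9·0 + 5·3 = 43
  Fay: 3 + 8·3 + 3·1 + 4·3 + 9·4 + 5·0 = 78
  Gus: 2 + 8·0 + 3·2 + 4·2 + 9·2 + 5·4 = 54
Hira has the highest total.

Hira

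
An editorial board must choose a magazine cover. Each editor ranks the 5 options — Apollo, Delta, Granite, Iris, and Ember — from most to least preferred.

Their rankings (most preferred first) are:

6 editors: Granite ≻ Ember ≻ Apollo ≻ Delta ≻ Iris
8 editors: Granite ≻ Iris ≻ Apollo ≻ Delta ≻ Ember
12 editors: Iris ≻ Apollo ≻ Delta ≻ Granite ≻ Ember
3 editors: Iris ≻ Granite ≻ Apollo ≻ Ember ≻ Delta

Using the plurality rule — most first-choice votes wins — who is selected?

First-place vote totals:
  Apollo: 0
  Delta: 0
  Granite: 14
  Iris: 15
  Ember: 0
Iris has the most first-place votes.

Iris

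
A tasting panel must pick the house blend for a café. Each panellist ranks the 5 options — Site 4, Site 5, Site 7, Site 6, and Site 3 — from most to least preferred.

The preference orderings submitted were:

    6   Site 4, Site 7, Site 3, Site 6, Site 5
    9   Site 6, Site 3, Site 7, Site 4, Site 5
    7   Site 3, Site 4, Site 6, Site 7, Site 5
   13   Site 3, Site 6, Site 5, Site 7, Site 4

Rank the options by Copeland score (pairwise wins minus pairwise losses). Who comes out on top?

Site 3

Pairwise results:
  Site 4 vs Site 5: Site 4 wins 22–13.
  Site 4 vs Site 7: Site 7 wins 22–13.
  Site 4 vs Site 6: Site 6 wins 22–13.
  Site 4 vs Site 3: Site 3 wins 29–6.
  Site 5 vs Site 7: Site 7 wins 22–13.
  Site 5 vs Site 6: Site 6 wins 35–0.
  Site 5 vs Site 3: Site 3 wins 35–0.
  Site 7 vs Site 6: Site 6 wins 29–6.
  Site 7 vs Site 3: Site 3 wins 29–6.
  Site 6 vs Site 3: Site 3 wins 26–9.
Copeland scores (wins − losses):
  Site 4: 1 − 3 = -2
  Site 5: 0 − 4 = -4
  Site 7: 2 − 2 = 0
  Site 6: 3 − 1 = 2
  Site 3: 4 − 0 = 4
Site 3 has the best Copeland score.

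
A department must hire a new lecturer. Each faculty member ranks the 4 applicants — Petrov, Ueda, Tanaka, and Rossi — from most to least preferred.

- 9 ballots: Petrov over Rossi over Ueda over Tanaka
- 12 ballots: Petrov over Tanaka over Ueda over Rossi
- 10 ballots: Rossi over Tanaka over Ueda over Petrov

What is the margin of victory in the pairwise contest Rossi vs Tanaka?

Ballots ranking Rossi above Tanaka: 9+10 = 19.
Ballots ranking Tanaka above Rossi: 12.
Rossi wins 19–12, a margin of 7.

7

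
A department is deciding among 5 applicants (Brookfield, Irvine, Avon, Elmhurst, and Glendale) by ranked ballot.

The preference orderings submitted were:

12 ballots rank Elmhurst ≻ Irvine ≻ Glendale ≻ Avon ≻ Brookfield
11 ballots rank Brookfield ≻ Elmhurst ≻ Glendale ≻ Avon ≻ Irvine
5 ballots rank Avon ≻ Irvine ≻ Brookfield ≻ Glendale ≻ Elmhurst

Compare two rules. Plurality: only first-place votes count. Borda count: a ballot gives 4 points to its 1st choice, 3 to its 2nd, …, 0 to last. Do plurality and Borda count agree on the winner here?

Plurality first-place counts: Brookfield 11, Irvine 0, Avon 5, Elmhurst 12, Glendale 0 → Elmhurst.
Borda totals: Brookfield 54, Irvine 51, Avon 43, Elmhurst 81, Glendale 51 → Elmhurst.
The two rules agree on Elmhurst.

Yes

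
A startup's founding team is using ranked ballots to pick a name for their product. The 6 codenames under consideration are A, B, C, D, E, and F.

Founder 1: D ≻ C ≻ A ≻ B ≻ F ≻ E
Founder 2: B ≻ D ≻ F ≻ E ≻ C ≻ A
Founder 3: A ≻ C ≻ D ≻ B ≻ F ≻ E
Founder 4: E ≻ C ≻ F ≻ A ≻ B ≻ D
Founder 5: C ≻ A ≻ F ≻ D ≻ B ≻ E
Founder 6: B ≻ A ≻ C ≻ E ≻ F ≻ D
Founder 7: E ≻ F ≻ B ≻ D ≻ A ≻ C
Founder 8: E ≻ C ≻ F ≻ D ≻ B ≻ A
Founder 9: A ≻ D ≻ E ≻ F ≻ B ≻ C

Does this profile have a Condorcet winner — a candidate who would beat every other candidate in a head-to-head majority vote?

No

Head-to-head results (9 voters total):
A vs B: A wins 5–4.
A vs C: C wins 5–4.
A vs D: A wins 5–4.
A vs E: A wins 5–4.
A vs F: A wins 5–4.
B vs C: C wins 5–4.
B vs D: D wins 5–4.
B vs E: B wins 5–4.
B vs F: F wins 5–4.
C vs D: C wins 5–4.
C vs E: E wins 5–4.
C vs F: C wins 6–3.
D vs E: D wins 5–4.
D vs F: F wins 5–4.
E vs F: E wins 5–4.
No candidate beats all others: A beats E beats C beats A, a majority cycle.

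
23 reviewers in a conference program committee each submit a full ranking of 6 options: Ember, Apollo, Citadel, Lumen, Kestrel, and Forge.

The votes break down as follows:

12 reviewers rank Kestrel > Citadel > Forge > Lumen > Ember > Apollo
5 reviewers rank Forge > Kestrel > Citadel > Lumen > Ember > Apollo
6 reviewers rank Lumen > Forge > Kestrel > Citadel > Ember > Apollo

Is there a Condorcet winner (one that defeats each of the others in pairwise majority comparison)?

Yes

Head-to-head results (23 voters total):
Ember vs Apollo: Ember wins 23–0.
Ember vs Citadel: Citadel wins 23–0.
Ember vs Lumen: Lumen wins 23–0.
Ember vs Kestrel: Kestrel wins 23–0.
Ember vs Forge: Forge wins 23–0.
Apollo vs Citadel: Citadel wins 23–0.
Apollo vs Lumen: Lumen wins 23–0.
Apollo vs Kestrel: Kestrel wins 23–0.
Apollo vs Forge: Forge wins 23–0.
Citadel vs Lumen: Citadel wins 17–6.
Citadel vs Kestrel: Kestrel wins 23–0.
Citadel vs Forge: Citadel wins 12–11.
Lumen vs Kestrel: Kestrel wins 17–6.
Lumen vs Forge: Forge wins 17–6.
Kestrel vs Forge: Kestrel wins 12–11.
Kestrel beats each rival — Ember (23–0), Apollo (23–0), Citadel (23–0), Lumen (17–6), Forge (12–11) — so Kestrel is the Condorcet winner.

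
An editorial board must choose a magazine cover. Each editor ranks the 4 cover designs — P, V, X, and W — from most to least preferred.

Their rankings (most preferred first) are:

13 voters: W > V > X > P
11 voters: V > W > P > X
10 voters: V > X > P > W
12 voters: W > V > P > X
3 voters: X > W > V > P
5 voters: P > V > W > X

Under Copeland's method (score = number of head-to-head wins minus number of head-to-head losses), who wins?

Pairwise results:
  P vs V: V wins 49–5.
  P vs X: P wins 28–26.
  P vs W: W wins 39–15.
  V vs X: V wins 51–3.
  V vs W: W wins 28–26.
  X vs W: W wins 41–13.
Copeland scores (wins − losses):
  P: 1 − 2 = -1
  V: 2 − 1 = 1
  X: 0 − 3 = -3
  W: 3 − 0 = 3
W has the best Copeland score.

W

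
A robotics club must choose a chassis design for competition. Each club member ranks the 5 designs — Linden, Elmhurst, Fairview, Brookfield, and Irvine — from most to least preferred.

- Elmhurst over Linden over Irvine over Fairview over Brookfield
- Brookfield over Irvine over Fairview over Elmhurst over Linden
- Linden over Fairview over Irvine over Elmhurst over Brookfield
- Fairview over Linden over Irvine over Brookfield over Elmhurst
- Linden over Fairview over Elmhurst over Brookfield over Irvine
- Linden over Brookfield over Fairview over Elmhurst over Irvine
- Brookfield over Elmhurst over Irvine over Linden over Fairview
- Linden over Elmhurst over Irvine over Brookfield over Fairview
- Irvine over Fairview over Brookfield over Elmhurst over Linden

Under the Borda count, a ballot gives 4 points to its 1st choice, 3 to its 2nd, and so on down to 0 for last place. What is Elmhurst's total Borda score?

Borda scores:
  Linden: 3 + 0 + 4 + 3 + 4 + 4 + 1 + 4 + 0 = 23
  Elmhurst: 4 + 1 + 1 + 0 + 2 + 1 + 3 + 3 + 1 = 16
  Fairview: 1 + 2 + 3 + 4 + 3 + 2 + 0 + 0 + 3 = 18
  Brookfield: 0 + 4 + 0 + 1 + 1 + 3 + 4 + 1 + 2 = 16
  Irvine: 2 + 3 + 2 + 2 + 0 + 0 + 2 + 2 + 4 = 17

16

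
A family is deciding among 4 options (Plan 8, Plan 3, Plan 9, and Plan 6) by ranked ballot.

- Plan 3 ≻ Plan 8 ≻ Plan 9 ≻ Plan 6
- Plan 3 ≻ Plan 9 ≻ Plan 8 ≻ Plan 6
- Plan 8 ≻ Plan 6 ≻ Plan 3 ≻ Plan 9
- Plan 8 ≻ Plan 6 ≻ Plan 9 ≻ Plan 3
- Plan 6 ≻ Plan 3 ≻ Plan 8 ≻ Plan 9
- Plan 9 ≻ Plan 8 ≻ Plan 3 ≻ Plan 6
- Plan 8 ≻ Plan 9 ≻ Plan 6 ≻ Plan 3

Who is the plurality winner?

Plan 8

First-place vote totals:
  Plan 8: 3
  Plan 3: 2
  Plan 9: 1
  Plan 6: 1
Plan 8 has the most first-place votes.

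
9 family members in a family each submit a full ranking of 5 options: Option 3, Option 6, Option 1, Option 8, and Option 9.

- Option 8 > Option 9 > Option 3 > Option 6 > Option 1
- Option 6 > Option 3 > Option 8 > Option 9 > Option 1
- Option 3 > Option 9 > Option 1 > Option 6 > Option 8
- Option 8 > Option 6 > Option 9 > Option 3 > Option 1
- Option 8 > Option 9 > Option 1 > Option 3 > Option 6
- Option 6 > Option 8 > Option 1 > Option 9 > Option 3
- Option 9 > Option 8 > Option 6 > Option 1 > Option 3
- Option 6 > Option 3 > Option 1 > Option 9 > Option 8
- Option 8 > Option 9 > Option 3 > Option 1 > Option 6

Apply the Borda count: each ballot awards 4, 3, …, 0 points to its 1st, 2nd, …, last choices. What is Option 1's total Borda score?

10

Borda scores:
  Option 3: 2 + 3 + 4 + 1 + 1 + 0 + 0 + 3 + 2 = 16
  Option 6: 1 + 4 + 1 + 3 + 0 + 4 + 2 + 4 + 0 = 19
  Option 1: 0 + 0 + 2 + 0 + 2 + 2 + 1 + 2 + 1 = 10
  Option 8: 4 + 2 + 0 + 4 + 4 + 3 + 3 + 0 + 4 = 24
  Option 9: 3 + 1 + 3 + 2 + 3 + 1 + 4 + 1 + 3 = 21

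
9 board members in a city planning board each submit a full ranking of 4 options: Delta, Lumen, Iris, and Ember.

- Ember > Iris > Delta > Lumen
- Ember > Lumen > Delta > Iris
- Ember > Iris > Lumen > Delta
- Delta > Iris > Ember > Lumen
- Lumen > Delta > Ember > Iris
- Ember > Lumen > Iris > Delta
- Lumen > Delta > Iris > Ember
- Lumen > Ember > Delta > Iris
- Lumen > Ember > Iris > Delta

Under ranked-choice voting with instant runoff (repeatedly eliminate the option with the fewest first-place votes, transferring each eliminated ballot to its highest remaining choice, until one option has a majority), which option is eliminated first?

Iris

Round 1: Lumen 4, Ember 4, Delta 1, Iris 0. Iris has the fewest and is eliminated.
Round 2: Lumen 4, Ember 4, Delta 1. Delta has the fewest and is eliminated.
Round 3: Ember 5, Lumen 4. Ember has a majority.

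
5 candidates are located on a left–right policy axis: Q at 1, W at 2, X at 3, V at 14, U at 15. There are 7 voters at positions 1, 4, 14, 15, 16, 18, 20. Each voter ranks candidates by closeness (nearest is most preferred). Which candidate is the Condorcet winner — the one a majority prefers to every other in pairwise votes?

U

With single-peaked preferences on a line, the Condorcet winner is the candidate closest to the median voter.
The median voter (position 15) is closest to U at 15.
Check: U vs V — voters closer to U: 4 of 7.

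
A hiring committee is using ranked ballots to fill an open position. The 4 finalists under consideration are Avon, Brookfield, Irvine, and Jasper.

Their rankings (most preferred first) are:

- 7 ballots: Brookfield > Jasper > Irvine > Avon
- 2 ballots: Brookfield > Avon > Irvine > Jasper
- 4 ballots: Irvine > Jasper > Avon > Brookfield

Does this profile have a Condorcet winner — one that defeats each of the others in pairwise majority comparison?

Head-to-head results (13 voters total):
Avon vs Brookfield: Brookfield wins 9–4.
Avon vs Irvine: Irvine wins 11–2.
Avon vs Jasper: Jasper wins 11–2.
Brookfield vs Irvine: Brookfield wins 9–4.
Brookfield vs Jasper: Brookfield wins 9–4.
Irvine vs Jasper: Jasper wins 7–6.
Brookfield beats each rival — Avon (9–4), Irvine (9–4), Jasper (9–4) — so Brookfield is the Condorcet winner.

Yes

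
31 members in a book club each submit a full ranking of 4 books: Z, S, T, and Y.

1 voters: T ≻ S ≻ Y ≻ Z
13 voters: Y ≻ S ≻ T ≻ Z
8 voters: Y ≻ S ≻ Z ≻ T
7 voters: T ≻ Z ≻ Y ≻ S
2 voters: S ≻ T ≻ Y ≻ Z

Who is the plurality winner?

First-place vote totals:
  Z: 0
  S: 2
  T: 8
  Y: 21
Y has the most first-place votes.

Y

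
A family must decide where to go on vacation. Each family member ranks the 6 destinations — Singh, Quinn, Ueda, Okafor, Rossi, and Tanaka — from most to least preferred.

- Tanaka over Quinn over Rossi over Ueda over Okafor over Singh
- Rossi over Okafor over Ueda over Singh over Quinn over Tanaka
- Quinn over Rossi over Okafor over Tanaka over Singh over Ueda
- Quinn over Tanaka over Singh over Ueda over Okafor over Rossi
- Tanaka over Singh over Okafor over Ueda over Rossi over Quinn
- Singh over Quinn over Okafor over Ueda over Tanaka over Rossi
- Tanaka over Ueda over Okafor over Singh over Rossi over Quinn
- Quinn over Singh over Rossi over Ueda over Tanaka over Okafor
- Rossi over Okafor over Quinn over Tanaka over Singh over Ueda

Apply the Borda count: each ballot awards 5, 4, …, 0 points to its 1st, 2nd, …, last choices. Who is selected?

Quinn

Borda scores:
  Singh: 0 + 2 + 1 + 3 + 4 + 5 + 2 + 4 + 1 = 22
  Quinn: 4 + 1 + 5 + 5 + 0 + 4 + 0 + 5 + 3 = 27
  Ueda: 2 + 3 + 0 + 2 + 2 + 2 + 4 + 2 + 0 = 17
  Okafor: 1 + 4 + 3 + 1 + 3 + 3 + 3 + 0 + 4 = 22
  Rossi: 3 + 5 + 4 + 0 + 1 + 0 + 1 + 3 + 5 = 22
  Tanaka: 5 + 0 + 2 + 4 + 5 + 1 + 5 + 1 + 2 = 25
Quinn has the highest total.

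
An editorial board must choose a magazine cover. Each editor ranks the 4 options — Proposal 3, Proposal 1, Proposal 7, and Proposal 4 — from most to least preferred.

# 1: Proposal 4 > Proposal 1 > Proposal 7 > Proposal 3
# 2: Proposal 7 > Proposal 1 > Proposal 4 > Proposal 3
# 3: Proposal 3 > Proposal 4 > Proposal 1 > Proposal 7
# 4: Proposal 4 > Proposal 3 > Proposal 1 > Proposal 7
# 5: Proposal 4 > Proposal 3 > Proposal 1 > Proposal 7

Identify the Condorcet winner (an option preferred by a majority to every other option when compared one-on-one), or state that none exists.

Head-to-head results (5 voters total):
Proposal 3 vs Proposal 1: Proposal 3 wins 3–2.
Proposal 3 vs Proposal 7: Proposal 3 wins 3–2.
Proposal 3 vs Proposal 4: Proposal 4 wins 4–1.
Proposal 1 vs Proposal 7: Proposal 1 wins 4–1.
Proposal 1 vs Proposal 4: Proposal 4 wins 4–1.
Proposal 7 vs Proposal 4: Proposal 4 wins 4–1.
Proposal 4 beats each rival — Proposal 3 (4–1), Proposal 1 (4–1), Proposal 7 (4–1) — so Proposal 4 is the Condorcet winner.

Proposal 4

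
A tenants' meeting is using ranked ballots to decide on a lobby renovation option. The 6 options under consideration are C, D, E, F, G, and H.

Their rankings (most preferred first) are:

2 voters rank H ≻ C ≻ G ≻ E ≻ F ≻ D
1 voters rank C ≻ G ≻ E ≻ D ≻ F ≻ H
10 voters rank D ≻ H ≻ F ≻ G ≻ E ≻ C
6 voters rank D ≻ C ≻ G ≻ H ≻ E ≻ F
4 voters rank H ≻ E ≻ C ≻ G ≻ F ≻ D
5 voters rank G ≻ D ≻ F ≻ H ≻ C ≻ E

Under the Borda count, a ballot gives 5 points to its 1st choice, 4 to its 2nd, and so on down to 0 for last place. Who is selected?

D

Borda scores:
  C: 2·4 + 5 + 10·0 + 6·4 + 4·3 + 5·1 = 54
  D: 2·0 + 2 + 10·5 + 6·5 + 4·0 + 5·4 = 102
  E: 2·2 + 3 + 10·1 + 6·1 + 4·4 + 5·0 = 39
  F: 2·1 + 1 + 10·3 + 6·0 + 4·1 + 5·3 = 52
  G: 2·3 + 4 + 10·2 + 6·3 + 4·2 + 5·5 = 81
  H: 2·5 + 0 + 10·4 + 6·2 + 4·5 + 5·2 = 92
D has the highest total.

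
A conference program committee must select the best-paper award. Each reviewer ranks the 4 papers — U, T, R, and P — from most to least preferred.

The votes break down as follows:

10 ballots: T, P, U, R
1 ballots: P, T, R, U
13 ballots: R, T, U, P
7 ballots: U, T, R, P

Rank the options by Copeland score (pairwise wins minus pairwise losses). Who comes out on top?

Pairwise results:
  U vs T: T wins 24–7.
  U vs R: U wins 17–14.
  U vs P: U wins 20–11.
  T vs R: T wins 18–13.
  T vs P: T wins 30–1.
  R vs P: R wins 20–11.
Copeland scores (wins − losses):
  U: 2 − 1 = 1
  T: 3 − 0 = 3
  R: 1 − 2 = -1
  P: 0 − 3 = -3
T has the best Copeland score.

T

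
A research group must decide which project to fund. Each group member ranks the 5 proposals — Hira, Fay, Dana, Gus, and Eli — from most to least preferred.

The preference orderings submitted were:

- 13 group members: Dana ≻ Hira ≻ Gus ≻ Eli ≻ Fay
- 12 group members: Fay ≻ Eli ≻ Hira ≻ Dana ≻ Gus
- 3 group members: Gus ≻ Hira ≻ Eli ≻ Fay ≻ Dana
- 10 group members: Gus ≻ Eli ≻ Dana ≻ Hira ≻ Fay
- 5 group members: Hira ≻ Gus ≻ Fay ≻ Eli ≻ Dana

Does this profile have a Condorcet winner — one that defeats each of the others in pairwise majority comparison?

No

Head-to-head results (43 voters total):
Hira vs Fay: Hira wins 31–12.
Hira vs Dana: Dana wins 23–20.
Hira vs Gus: Hira wins 30–13.
Hira vs Eli: Eli wins 22–21.
Fay vs Dana: Dana wins 23–20.
Fay vs Gus: Gus wins 31–12.
Fay vs Eli: Eli wins 26–17.
Dana vs Gus: Dana wins 25–18.
Dana vs Eli: Eli wins 30–13.
Gus vs Eli: Gus wins 31–12.
No candidate beats all others: Hira beats Gus beats Eli beats Hira, a majority cycle.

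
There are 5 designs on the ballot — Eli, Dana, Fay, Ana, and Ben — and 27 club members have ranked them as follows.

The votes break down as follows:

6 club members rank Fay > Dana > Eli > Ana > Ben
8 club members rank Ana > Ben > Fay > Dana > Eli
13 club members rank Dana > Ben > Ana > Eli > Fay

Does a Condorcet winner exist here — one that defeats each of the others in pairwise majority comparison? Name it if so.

Head-to-head results (27 voters total):
Eli vs Dana: Dana wins 27–0.
Eli vs Fay: Fay wins 14–13.
Eli vs Ana: Ana wins 21–6.
Eli vs Ben: Ben wins 21–6.
Dana vs Fay: Fay wins 14–13.
Dana vs Ana: Dana wins 19–8.
Dana vs Ben: Dana wins 19–8.
Fay vs Ana: Ana wins 21–6.
Fay vs Ben: Ben wins 21–6.
Ana vs Ben: Ana wins 14–13.
No candidate beats all others: Dana beats Ana beats Fay beats Dana, a majority cycle.

There is no Condorcet winner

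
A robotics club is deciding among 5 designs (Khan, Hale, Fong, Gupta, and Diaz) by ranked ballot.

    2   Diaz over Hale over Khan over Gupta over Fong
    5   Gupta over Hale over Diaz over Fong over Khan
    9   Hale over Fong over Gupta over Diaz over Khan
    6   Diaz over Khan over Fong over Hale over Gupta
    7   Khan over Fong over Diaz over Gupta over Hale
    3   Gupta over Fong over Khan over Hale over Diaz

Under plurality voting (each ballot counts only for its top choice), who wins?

First-place vote totals:
  Khan: 7
  Hale: 9
  Fong: 0
  Gupta: 8
  Diaz: 8
Hale has the most first-place votes.

Hale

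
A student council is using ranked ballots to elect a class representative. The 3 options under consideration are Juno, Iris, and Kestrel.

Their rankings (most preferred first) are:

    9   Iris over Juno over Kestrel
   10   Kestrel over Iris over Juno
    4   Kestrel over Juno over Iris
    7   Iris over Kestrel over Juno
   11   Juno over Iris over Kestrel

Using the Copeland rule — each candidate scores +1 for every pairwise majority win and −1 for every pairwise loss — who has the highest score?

Pairwise results:
  Juno vs Iris: Iris wins 26–15.
  Juno vs Kestrel: Kestrel wins 21–20.
  Iris vs Kestrel: Iris wins 27–14.
Copeland scores (wins − losses):
  Juno: 0 − 2 = -2
  Iris: 2 − 0 = 2
  Kestrel: 1 − 1 = 0
Iris has the best Copeland score.

Iris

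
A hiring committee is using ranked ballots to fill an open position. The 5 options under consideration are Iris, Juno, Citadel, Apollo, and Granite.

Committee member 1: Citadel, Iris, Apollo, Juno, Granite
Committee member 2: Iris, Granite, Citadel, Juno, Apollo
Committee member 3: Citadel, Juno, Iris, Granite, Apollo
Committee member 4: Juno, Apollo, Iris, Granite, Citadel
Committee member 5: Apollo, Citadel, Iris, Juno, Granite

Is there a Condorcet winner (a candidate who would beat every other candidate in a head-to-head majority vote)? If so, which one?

Citadel

Head-to-head results (5 voters total):
Iris vs Juno: Iris wins 3–2.
Iris vs Citadel: Citadel wins 3–2.
Iris vs Apollo: Iris wins 3–2.
Iris vs Granite: Iris wins 5–0.
Juno vs Citadel: Citadel wins 4–1.
Juno vs Apollo: Juno wins 3–2.
Juno vs Granite: Juno wins 4–1.
Citadel vs Apollo: Citadel wins 3–2.
Citadel vs Granite: Citadel wins 3–2.
Apollo vs Granite: Apollo wins 3–2.
Citadel beats each rival — Iris (3–2), Juno (4–1), Apollo (3–2), Granite (3–2) — so Citadel is the Condorcet winner.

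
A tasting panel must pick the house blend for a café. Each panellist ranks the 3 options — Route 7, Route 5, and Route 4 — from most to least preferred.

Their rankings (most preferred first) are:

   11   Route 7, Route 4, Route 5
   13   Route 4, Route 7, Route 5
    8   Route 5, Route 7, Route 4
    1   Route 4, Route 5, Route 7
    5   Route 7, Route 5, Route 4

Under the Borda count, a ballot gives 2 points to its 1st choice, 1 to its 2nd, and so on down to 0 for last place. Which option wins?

Route 7

Borda scores:
  Route 7: 11·2 + 13·1 + 8·1 + 0 + 5·2 = 53
  Route 5: 11·0 + 13·0 + 8·2 + 1 + 5·1 = 22
  Route 4: 11·1 + 13·2 + 8·0 + 2 + 5·0 = 39
Route 7 has the highest total.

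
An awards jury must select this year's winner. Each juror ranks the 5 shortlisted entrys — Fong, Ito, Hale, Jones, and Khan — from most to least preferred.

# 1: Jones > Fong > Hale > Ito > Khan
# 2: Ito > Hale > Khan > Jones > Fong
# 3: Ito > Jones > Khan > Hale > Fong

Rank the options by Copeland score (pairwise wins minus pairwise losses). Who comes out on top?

Ito

Pairwise results:
  Fong vs Ito: Ito wins 2–1.
  Fong vs Hale: Hale wins 2–1.
  Fong vs Jones: Jones wins 3–0.
  Fong vs Khan: Khan wins 2–1.
  Ito vs Hale: Ito wins 2–1.
  Ito vs Jones: Ito wins 2–1.
  Ito vs Khan: Ito wins 3–0.
  Hale vs Jones: Jones wins 2–1.
  Hale vs Khan: Hale wins 2–1.
  Jones vs Khan: Jones wins 2–1.
Copeland scores (wins − losses):
  Fong: 0 − 4 = -4
  Ito: 4 − 0 = 4
  Hale: 2 − 2 = 0
  Jones: 3 − 1 = 2
  Khan: 1 − 3 = -2
Ito has the best Copeland score.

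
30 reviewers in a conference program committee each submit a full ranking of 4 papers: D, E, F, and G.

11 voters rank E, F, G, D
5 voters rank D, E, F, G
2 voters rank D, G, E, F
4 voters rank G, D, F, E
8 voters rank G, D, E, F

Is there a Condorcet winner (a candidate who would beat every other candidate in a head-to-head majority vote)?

No

Head-to-head results (30 voters total):
D vs E: D wins 19–11.
D vs F: D wins 19–11.
D vs G: G wins 23–7.
E vs F: E wins 26–4.
E vs G: E wins 16–14.
F vs G: F wins 16–14.
No candidate beats all others: D beats E beats G beats D, a majority cycle.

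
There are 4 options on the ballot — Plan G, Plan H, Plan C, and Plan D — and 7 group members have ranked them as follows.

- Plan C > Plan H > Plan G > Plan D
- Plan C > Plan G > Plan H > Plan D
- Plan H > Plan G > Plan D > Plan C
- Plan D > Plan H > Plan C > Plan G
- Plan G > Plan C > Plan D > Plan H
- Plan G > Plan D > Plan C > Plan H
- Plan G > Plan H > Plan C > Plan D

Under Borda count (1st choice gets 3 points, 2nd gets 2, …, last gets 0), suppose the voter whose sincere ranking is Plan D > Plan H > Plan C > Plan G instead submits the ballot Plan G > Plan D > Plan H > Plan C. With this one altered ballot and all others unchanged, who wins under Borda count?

Borda totals with the altered ballot: Plan G 17, Plan H 9, Plan C 10, Plan D 6.
The winner is unchanged: still Plan G.

Plan G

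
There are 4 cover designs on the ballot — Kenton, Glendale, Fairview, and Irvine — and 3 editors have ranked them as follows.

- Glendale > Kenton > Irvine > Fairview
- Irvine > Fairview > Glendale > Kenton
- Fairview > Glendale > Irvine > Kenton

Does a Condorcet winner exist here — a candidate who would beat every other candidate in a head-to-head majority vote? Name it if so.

There is no Condorcet winner

Head-to-head results (3 voters total):
Kenton vs Glendale: Glendale wins 3–0.
Kenton vs Fairview: Fairview wins 2–1.
Kenton vs Irvine: Irvine wins 2–1.
Glendale vs Fairview: Fairview wins 2–1.
Glendale vs Irvine: Glendale wins 2–1.
Fairview vs Irvine: Irvine wins 2–1.
No candidate beats all others: Glendale beats Irvine beats Fairview beats Glendale, a majority cycle.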